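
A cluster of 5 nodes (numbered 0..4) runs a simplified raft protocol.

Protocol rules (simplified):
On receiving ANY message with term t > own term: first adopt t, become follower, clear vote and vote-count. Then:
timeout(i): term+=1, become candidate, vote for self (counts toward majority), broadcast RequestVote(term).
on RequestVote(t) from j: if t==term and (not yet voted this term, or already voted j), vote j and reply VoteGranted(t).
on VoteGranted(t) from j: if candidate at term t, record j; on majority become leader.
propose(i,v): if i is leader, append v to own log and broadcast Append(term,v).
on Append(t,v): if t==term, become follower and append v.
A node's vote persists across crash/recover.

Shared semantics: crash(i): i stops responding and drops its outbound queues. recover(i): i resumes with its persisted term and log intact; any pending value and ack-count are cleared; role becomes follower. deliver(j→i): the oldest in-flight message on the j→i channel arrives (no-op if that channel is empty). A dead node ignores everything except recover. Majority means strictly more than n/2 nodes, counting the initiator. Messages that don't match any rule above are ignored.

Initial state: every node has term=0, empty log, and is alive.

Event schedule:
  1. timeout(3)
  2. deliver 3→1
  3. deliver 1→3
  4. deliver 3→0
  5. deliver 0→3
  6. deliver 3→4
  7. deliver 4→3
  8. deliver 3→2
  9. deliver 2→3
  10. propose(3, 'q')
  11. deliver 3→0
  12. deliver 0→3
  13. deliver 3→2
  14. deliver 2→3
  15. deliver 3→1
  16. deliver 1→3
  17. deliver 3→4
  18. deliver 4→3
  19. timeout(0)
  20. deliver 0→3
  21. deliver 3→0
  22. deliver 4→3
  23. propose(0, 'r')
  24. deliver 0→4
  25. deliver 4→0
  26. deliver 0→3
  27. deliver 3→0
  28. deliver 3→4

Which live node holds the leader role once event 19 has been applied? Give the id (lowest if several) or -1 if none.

3

after 1 — timeout(3): n3:cand/t1/[-]
after 2 — deliver 3→1: n1:foll/t1/[-]
after 3 — deliver 1→3: ·
after 4 — deliver 3→0: n0:foll/t1/[-]
after 5 — deliver 0→3: n3:lead/t1/[-]
after 6 — deliver 3→4: n4:foll/t1/[-]
after 7 — deliver 4→3: ·
after 8 — deliver 3→2: n2:foll/t1/[-]
after 9 — deliver 2→3: ·
after 10 — propose(3,'q'): n3:lead/t1/[q]
after 11 — deliver 3→0: n0:foll/t1/[q]
after 12 — deliver 0→3: ·
after 13 — deliver 3→2: n2:foll/t1/[q]
after 14 — deliver 2→3: ·
after 15 — deliver 3→1: n1:foll/t1/[q]
after 16 — deliver 1→3: ·
after 17 — deliver 3→4: n4:foll/t1/[q]
after 18 — deliver 4→3: ·
after 19 — timeout(0): n0:cand/t2/[q]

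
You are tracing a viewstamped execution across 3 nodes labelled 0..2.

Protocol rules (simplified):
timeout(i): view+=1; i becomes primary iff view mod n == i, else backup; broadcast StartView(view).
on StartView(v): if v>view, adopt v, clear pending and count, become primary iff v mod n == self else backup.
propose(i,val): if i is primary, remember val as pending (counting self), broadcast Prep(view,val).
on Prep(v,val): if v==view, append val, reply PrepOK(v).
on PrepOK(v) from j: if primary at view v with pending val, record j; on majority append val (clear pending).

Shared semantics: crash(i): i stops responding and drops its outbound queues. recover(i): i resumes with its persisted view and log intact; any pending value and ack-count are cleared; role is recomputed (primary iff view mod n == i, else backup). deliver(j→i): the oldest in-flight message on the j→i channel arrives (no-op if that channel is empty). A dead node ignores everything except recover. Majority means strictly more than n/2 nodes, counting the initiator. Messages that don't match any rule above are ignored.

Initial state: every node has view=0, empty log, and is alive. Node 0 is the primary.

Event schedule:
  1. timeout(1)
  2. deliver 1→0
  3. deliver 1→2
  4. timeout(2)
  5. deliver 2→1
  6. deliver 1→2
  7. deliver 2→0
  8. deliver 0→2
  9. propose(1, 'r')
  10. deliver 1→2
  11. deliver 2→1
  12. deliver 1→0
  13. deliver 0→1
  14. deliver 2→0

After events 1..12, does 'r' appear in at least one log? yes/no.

no

[1] timeout(1) → N1(prim v1 [-])
[2] deliver 1→0 → N0(back v1 [-])
[3] deliver 1→2 → N2(back v1 [-])
[4] timeout(2) → N2(prim v2 [-])
[5] deliver 2→1 → N1(back v2 [-])
[6] deliver 1→2 → ∅
[7] deliver 2→0 → N0(back v2 [-])
[8] deliver 0→2 → ∅
[9] propose(1,'r') → ∅
[10] deliver 1→2 → ∅
[11] deliver 2→1 → ∅
[12] deliver 1→0 → ∅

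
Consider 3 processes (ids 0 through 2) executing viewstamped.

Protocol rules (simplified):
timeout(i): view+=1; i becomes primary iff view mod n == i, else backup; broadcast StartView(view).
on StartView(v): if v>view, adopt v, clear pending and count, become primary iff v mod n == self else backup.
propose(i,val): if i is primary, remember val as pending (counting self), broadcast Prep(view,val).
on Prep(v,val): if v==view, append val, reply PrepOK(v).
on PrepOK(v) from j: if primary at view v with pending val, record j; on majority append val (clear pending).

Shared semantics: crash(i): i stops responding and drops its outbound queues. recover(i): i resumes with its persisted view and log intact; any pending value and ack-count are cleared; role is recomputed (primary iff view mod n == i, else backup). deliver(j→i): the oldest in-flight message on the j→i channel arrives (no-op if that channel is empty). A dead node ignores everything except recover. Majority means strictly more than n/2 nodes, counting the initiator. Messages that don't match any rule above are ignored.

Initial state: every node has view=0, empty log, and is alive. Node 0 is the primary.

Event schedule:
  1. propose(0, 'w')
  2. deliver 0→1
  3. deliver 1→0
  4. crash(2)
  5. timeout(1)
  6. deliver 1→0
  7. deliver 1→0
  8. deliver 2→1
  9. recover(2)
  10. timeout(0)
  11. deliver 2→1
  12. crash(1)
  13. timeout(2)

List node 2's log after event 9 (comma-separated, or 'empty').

empty

e1 propose(0,'w'): ·
e2 deliver 0→1: 1[back,v=0,w]
e3 deliver 1→0: 0[prim,v=0,w]
e4 crash(2): 2[✗back,v=0,-]
e5 timeout(1): 1[prim,v=1,w]
e6 deliver 1→0: 0[back,v=1,w]
e7 deliver 1→0: ·
e8 deliver 2→1: ·
e9 recover(2): 2[back,v=0,-]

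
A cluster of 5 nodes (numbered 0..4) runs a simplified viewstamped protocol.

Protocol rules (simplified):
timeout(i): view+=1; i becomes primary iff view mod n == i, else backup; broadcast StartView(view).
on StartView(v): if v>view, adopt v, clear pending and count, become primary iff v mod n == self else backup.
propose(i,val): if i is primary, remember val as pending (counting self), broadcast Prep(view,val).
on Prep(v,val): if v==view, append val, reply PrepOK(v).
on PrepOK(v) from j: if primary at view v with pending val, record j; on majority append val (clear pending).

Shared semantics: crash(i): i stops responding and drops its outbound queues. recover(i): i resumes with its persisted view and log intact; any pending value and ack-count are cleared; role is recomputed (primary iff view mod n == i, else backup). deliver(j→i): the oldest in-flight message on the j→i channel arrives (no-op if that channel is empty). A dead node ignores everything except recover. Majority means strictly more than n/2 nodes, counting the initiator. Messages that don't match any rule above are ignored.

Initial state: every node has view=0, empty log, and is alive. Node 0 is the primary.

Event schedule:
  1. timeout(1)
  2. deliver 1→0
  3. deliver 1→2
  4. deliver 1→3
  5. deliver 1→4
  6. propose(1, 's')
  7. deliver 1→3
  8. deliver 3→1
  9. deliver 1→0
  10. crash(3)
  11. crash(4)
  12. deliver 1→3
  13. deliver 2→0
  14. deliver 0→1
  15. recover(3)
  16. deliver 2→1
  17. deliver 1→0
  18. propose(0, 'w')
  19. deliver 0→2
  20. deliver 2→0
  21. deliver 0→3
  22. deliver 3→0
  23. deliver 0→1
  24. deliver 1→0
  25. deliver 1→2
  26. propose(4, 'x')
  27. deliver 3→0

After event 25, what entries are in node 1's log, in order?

s

step 1 timeout(1): 1={prim,v=1,log=-}
step 2 deliver 1→0: 0={back,v=1,log=-}
step 3 deliver 1→2: 2={back,v=1,log=-}
step 4 deliver 1→3: 3={back,v=1,log=-}
step 5 deliver 1→4: 4={back,v=1,log=-}
step 6 propose(1,'s'): —
step 7 deliver 1→3: 3={back,v=1,log=s}
step 8 deliver 3→1: —
step 9 deliver 1→0: 0={back,v=1,log=s}
step 10 crash(3): 3={✗back,v=1,log=s}
step 11 crash(4): 4={✗back,v=1,log=-}
step 12 deliver 1→3: —
step 13 deliver 2→0: —
step 14 deliver 0→1: 1={prim,v=1,log=s}
step 15 recover(3): 3={back,v=1,log=s}
step 16 deliver 2→1: —
step 17 deliver 1→0: —
step 18 propose(0,'w'): —
step 19 deliver 0→2: —
step 20 deliver 2→0: —
step 21 deliver 0→3: —
step 22 deliver 3→0: —
step 23 deliver 0→1: —
step 24 deliver 1→0: —
step 25 deliver 1→2: 2={back,v=1,log=s}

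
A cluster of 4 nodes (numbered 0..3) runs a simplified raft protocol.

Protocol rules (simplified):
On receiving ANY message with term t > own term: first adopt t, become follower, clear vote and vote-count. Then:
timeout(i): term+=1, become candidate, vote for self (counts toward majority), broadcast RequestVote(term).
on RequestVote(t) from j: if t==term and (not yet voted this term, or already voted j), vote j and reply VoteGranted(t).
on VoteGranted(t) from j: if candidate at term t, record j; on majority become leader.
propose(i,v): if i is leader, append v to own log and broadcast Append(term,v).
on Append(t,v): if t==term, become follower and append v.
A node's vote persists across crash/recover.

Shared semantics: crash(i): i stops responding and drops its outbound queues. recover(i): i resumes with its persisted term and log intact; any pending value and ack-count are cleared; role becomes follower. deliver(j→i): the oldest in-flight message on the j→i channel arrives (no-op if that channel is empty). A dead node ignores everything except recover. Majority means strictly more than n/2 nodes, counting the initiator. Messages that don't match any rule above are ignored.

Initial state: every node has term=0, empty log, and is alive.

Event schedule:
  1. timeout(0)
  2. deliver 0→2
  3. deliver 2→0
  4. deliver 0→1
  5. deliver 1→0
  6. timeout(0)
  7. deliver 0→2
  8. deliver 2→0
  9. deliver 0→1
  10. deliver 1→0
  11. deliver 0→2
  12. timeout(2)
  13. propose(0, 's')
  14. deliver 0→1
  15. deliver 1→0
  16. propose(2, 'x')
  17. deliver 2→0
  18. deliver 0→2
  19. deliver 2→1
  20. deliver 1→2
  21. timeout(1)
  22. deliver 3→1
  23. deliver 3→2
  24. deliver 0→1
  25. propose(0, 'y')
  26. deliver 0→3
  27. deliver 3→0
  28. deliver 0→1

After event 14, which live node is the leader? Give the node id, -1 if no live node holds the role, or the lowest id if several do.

e1 timeout(0): 0[cand,t=1,-]
e2 deliver 0→2: 2[foll,t=1,-]
e3 deliver 2→0: ·
e4 deliver 0→1: 1[foll,t=1,-]
e5 deliver 1→0: 0[lead,t=1,-]
e6 timeout(0): 0[cand,t=2,-]
e7 deliver 0→2: 2[foll,t=2,-]
e8 deliver 2→0: ·
e9 deliver 0→1: 1[foll,t=2,-]
e10 deliver 1→0: 0[lead,t=2,-]
e11 deliver 0→2: ·
e12 timeout(2): 2[cand,t=3,-]
e13 propose(0,'s'): 0[lead,t=2,s]
e14 deliver 0→1: 1[foll,t=2,s]

0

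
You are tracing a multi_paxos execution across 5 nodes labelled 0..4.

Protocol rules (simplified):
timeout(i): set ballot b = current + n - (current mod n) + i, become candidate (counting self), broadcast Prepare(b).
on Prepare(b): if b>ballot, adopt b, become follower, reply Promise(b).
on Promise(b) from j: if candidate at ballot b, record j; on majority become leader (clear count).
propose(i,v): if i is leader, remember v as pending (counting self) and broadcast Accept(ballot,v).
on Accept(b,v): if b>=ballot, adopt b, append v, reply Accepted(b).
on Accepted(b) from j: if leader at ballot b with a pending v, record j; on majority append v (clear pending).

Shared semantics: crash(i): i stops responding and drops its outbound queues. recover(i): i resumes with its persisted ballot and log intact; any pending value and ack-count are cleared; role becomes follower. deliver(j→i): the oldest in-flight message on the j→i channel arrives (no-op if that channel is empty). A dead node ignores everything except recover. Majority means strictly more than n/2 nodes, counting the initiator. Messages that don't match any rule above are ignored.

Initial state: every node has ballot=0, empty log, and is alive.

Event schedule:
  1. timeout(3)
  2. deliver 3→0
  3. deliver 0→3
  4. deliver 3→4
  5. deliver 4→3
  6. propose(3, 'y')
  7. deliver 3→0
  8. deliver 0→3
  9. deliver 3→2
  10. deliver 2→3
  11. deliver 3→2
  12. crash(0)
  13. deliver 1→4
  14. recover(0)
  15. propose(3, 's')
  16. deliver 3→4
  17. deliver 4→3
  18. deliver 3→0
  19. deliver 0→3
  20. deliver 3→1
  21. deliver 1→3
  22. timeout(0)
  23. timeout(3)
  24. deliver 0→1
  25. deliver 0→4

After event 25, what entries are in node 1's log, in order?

step 1 timeout(3): 3={cand,b=8,log=-}
step 2 deliver 3→0: 0={foll,b=8,log=-}
step 3 deliver 0→3: —
step 4 deliver 3→4: 4={foll,b=8,log=-}
step 5 deliver 4→3: 3={lead,b=8,log=-}
step 6 propose(3,'y'): —
step 7 deliver 3→0: 0={foll,b=8,log=y}
step 8 deliver 0→3: —
step 9 deliver 3→2: 2={foll,b=8,log=-}
step 10 deliver 2→3: —
step 11 deliver 3→2: 2={foll,b=8,log=y}
step 12 crash(0): 0={✗foll,b=8,log=y}
step 13 deliver 1→4: —
step 14 recover(0): 0={foll,b=8,log=y}
step 15 propose(3,'s'): —
step 16 deliver 3→4: 4={foll,b=8,log=y}
step 17 deliver 4→3: —
step 18 deliver 3→0: 0={foll,b=8,log=y,s}
step 19 deliver 0→3: 3={lead,b=8,log=s}
step 20 deliver 3→1: 1={foll,b=8,log=-}
step 21 deliver 1→3: —
step 22 timeout(0): 0={cand,b=10,log=y,s}
step 23 timeout(3): 3={cand,b=13,log=s}
step 24 deliver 0→1: 1={foll,b=10,log=-}
step 25 deliver 0→4: 4={foll,b=10,log=y}

empty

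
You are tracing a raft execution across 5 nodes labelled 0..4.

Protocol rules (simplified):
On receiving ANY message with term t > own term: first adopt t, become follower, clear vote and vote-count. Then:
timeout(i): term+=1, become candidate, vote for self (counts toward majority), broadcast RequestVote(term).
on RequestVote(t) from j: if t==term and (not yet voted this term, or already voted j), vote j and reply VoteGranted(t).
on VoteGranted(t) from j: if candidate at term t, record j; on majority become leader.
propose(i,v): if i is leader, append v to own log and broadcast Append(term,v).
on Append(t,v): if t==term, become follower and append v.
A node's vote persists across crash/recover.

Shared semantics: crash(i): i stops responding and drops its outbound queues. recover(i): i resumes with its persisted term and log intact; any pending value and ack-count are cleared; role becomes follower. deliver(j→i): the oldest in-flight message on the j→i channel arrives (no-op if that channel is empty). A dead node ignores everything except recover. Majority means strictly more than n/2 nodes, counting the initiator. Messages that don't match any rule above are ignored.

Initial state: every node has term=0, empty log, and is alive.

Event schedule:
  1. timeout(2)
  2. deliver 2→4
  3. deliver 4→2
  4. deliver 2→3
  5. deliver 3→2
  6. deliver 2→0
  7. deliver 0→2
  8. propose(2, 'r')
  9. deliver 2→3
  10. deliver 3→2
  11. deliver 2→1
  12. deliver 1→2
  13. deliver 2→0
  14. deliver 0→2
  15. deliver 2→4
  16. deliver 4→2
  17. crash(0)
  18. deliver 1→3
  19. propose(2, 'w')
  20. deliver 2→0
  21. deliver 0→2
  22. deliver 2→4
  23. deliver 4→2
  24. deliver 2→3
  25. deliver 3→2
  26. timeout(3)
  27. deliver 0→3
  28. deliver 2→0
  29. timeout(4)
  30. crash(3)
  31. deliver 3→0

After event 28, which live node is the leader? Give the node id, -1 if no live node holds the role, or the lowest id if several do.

step 1 timeout(2): 2={cand,t=1,log=-}
step 2 deliver 2→4: 4={foll,t=1,log=-}
step 3 deliver 4→2: —
step 4 deliver 2→3: 3={foll,t=1,log=-}
step 5 deliver 3→2: 2={lead,t=1,log=-}
step 6 deliver 2→0: 0={foll,t=1,log=-}
step 7 deliver 0→2: —
step 8 propose(2,'r'): 2={lead,t=1,log=r}
step 9 deliver 2→3: 3={foll,t=1,log=r}
step 10 deliver 3→2: —
step 11 deliver 2→1: 1={foll,t=1,log=-}
step 12 deliver 1→2: —
step 13 deliver 2→0: 0={foll,t=1,log=r}
step 14 deliver 0→2: —
step 15 deliver 2→4: 4={foll,t=1,log=r}
step 16 deliver 4→2: —
step 17 crash(0): 0={✗foll,t=1,log=r}
step 18 deliver 1→3: —
step 19 propose(2,'w'): 2={lead,t=1,log=r,w}
step 20 deliver 2→0: —
step 21 deliver 0→2: —
step 22 deliver 2→4: 4={foll,t=1,log=r,w}
step 23 deliver 4→2: —
step 24 deliver 2→3: 3={foll,t=1,log=r,w}
step 25 deliver 3→2: —
step 26 timeout(3): 3={cand,t=2,log=r,w}
step 27 deliver 0→3: —
step 28 deliver 2→0: —

2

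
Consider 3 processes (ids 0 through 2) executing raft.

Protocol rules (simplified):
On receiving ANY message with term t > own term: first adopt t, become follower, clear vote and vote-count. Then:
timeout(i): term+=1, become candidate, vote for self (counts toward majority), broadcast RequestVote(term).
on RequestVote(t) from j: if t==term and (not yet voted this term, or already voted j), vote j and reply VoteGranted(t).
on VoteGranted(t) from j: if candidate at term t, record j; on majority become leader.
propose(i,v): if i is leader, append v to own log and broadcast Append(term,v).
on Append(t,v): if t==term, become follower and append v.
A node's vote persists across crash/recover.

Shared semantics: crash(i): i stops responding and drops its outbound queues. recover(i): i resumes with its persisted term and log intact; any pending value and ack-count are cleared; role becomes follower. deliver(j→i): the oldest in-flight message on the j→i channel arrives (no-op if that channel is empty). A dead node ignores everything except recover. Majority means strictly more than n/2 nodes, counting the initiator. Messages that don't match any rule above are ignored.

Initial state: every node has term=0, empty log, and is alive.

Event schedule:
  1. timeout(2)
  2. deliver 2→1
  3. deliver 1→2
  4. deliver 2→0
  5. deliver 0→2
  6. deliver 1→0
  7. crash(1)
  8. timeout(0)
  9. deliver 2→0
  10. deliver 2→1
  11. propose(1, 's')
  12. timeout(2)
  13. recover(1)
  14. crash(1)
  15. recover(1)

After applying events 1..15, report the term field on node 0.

1. timeout(2):  <2:cand t1 ->
2. deliver 2→1:  <1:foll t1 ->
3. deliver 1→2:  <2:lead t1 ->
4. deliver 2→0:  <0:foll t1 ->
5. deliver 0→2:  nop
6. deliver 1→0:  nop
7. crash(1):  <1:✗foll t1 ->
8. timeout(0):  <0:cand t2 ->
9. deliver 2→0:  nop
10. deliver 2→1:  nop
11. propose(1,'s'):  nop
12. timeout(2):  <2:cand t2 ->
13. recover(1):  <1:foll t1 ->
14. crash(1):  <1:✗foll t1 ->
15. recover(1):  <1:foll t1 ->

2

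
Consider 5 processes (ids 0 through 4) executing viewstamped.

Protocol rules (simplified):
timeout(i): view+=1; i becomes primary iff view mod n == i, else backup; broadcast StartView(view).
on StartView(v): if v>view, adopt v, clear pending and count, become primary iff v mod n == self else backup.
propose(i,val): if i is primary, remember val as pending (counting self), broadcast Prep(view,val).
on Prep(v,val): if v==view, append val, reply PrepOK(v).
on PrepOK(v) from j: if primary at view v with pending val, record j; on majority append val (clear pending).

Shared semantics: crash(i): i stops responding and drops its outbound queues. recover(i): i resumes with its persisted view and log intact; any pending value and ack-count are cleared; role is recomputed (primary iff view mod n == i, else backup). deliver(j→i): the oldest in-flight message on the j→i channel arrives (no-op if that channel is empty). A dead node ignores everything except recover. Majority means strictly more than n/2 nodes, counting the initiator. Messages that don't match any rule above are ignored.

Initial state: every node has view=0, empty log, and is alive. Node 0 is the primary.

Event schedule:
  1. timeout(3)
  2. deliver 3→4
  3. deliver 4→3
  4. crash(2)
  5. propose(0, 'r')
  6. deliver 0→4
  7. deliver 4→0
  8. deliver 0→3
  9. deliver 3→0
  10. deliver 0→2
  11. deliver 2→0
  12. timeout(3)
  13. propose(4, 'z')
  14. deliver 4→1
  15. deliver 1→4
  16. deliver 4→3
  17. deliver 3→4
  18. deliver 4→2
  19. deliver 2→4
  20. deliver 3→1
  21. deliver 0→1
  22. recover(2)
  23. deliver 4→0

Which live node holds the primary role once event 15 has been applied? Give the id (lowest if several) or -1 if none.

-1

after 1 — timeout(3): n3:back/v1/[-]
after 2 — deliver 3→4: n4:back/v1/[-]
after 3 — deliver 4→3: ·
after 4 — crash(2): n2:✗back/v0/[-]
after 5 — propose(0,'r'): ·
after 6 — deliver 0→4: ·
after 7 — deliver 4→0: ·
after 8 — deliver 0→3: ·
after 9 — deliver 3→0: n0:back/v1/[-]
after 10 — deliver 0→2: ·
after 11 — deliver 2→0: ·
after 12 — timeout(3): n3:back/v2/[-]
after 13 — propose(4,'z'): ·
after 14 — deliver 4→1: ·
after 15 — deliver 1→4: ·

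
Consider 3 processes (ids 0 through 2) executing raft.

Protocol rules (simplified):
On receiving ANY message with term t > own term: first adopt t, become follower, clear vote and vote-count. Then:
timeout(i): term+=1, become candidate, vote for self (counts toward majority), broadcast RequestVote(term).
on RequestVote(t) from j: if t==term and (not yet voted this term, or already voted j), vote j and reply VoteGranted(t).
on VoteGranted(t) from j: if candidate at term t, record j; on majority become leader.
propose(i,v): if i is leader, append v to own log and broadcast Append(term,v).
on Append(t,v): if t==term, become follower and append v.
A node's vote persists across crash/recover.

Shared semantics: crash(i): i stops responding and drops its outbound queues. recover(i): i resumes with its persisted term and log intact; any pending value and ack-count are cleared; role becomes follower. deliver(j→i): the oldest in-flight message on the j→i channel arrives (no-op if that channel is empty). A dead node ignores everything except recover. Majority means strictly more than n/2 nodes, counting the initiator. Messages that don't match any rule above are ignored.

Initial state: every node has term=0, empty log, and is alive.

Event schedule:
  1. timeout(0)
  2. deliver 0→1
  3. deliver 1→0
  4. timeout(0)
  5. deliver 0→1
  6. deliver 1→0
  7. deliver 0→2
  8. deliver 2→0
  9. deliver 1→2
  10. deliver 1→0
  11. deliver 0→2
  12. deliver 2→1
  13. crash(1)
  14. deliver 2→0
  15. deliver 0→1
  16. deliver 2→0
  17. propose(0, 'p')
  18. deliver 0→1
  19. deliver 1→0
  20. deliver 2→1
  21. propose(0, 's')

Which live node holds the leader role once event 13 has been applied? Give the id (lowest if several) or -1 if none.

0

e1 timeout(0): 0[cand,t=1,-]
e2 deliver 0→1: 1[foll,t=1,-]
e3 deliver 1→0: 0[lead,t=1,-]
e4 timeout(0): 0[cand,t=2,-]
e5 deliver 0→1: 1[foll,t=2,-]
e6 deliver 1→0: 0[lead,t=2,-]
e7 deliver 0→2: 2[foll,t=1,-]
e8 deliver 2→0: ·
e9 deliver 1→2: ·
e10 deliver 1→0: ·
e11 deliver 0→2: 2[foll,t=2,-]
e12 deliver 2→1: ·
e13 crash(1): 1[✗foll,t=2,-]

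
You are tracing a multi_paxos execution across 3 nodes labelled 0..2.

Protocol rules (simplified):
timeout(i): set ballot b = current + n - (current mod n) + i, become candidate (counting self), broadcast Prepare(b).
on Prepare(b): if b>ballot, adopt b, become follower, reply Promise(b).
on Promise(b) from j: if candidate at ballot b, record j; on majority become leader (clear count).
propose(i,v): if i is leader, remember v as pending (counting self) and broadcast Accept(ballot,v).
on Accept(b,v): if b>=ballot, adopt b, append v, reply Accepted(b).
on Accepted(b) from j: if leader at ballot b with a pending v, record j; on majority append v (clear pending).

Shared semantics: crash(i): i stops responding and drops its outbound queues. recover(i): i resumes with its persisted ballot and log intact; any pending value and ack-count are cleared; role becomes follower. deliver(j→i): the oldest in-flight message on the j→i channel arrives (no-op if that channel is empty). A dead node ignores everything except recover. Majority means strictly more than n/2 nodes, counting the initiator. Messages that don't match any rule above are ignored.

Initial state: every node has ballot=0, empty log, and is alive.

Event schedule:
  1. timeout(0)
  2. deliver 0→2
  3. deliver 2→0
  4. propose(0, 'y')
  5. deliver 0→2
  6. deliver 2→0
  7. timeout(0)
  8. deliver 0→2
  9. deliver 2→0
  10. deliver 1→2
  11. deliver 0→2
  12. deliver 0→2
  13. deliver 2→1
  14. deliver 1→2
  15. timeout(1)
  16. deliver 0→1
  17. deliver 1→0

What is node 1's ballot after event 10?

e1 timeout(0): 0[cand,b=3,-]
e2 deliver 0→2: 2[foll,b=3,-]
e3 deliver 2→0: 0[lead,b=3,-]
e4 propose(0,'y'): ·
e5 deliver 0→2: 2[foll,b=3,y]
e6 deliver 2→0: 0[lead,b=3,y]
e7 timeout(0): 0[cand,b=6,y]
e8 deliver 0→2: 2[foll,b=6,y]
e9 deliver 2→0: 0[lead,b=6,y]
e10 deliver 1→2: ·

0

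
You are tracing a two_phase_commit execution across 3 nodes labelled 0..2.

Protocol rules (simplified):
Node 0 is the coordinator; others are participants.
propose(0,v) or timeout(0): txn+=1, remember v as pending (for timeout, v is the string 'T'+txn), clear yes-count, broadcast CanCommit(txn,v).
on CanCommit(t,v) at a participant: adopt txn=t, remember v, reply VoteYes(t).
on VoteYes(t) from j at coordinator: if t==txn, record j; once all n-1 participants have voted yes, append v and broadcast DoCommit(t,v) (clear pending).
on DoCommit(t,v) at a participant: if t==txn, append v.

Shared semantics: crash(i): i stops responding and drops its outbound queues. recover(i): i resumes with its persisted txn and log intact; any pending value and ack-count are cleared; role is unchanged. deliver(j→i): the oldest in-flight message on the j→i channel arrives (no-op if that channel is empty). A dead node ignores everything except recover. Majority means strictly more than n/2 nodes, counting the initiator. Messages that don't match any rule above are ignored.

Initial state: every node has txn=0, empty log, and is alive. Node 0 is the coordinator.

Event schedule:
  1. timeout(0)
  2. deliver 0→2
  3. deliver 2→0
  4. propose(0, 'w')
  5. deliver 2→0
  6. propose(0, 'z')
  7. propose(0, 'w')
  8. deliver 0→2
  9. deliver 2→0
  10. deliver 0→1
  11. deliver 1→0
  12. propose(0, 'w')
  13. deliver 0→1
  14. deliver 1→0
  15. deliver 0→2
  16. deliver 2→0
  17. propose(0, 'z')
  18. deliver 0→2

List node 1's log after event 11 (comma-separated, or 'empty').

empty

e1 timeout(0): 0[coor,t=1,-]
e2 deliver 0→2: 2[part,t=1,-]
e3 deliver 2→0: ·
e4 propose(0,'w'): 0[coor,t=2,-]
e5 deliver 2→0: ·
e6 propose(0,'z'): 0[coor,t=3,-]
e7 propose(0,'w'): 0[coor,t=4,-]
e8 deliver 0→2: 2[part,t=2,-]
e9 deliver 2→0: ·
e10 deliver 0→1: 1[part,t=1,-]
e11 deliver 1→0: ·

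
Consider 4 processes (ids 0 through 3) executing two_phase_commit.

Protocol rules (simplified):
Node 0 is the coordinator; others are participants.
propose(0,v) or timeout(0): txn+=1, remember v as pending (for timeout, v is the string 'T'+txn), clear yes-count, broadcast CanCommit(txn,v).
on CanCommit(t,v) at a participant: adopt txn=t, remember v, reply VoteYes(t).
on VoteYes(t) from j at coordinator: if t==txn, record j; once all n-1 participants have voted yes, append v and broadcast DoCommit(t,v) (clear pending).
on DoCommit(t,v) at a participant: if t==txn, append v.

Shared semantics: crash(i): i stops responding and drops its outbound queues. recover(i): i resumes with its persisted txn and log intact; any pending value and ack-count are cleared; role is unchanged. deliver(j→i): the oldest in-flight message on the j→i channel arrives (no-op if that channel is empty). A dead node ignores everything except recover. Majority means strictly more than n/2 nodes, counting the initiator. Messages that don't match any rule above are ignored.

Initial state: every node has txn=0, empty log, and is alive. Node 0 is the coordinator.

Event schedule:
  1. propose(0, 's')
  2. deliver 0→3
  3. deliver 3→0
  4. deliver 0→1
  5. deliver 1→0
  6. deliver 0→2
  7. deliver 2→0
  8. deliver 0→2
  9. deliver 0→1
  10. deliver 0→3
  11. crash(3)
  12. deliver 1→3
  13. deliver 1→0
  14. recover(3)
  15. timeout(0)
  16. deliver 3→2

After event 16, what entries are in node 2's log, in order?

e1 propose(0,'s'): 0[coor,t=1,-]
e2 deliver 0→3: 3[part,t=1,-]
e3 deliver 3→0: ·
e4 deliver 0→1: 1[part,t=1,-]
e5 deliver 1→0: ·
e6 deliver 0→2: 2[part,t=1,-]
e7 deliver 2→0: 0[coor,t=1,s]
e8 deliver 0→2: 2[part,t=1,s]
e9 deliver 0→1: 1[part,t=1,s]
e10 deliver 0→3: 3[part,t=1,s]
e11 crash(3): 3[✗part,t=1,s]
e12 deliver 1→3: ·
e13 deliver 1→0: ·
e14 recover(3): 3[part,t=1,s]
e15 timeout(0): 0[coor,t=2,s]
e16 deliver 3→2: ·

s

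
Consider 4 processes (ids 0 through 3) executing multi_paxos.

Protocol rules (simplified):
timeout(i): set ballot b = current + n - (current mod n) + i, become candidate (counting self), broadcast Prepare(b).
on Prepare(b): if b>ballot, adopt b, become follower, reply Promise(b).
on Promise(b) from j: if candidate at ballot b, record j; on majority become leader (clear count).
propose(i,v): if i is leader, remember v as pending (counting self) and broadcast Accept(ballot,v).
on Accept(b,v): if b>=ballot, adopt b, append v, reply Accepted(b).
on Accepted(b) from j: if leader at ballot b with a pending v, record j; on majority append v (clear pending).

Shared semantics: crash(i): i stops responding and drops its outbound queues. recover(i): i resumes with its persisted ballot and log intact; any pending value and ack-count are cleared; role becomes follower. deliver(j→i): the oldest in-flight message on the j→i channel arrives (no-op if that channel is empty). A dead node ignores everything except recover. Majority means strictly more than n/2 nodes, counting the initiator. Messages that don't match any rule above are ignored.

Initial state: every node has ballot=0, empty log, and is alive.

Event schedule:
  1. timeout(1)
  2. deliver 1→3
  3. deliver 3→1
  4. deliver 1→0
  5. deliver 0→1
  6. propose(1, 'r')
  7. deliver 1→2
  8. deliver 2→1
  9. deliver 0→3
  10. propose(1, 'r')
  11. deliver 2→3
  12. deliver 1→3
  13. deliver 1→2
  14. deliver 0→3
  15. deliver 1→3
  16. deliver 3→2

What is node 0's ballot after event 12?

e1 timeout(1): 1[cand,b=5,-]
e2 deliver 1→3: 3[foll,b=5,-]
e3 deliver 3→1: ·
e4 deliver 1→0: 0[foll,b=5,-]
e5 deliver 0→1: 1[lead,b=5,-]
e6 propose(1,'r'): ·
e7 deliver 1→2: 2[foll,b=5,-]
e8 deliver 2→1: ·
e9 deliver 0→3: ·
e10 propose(1,'r'): ·
e11 deliver 2→3: ·
e12 deliver 1→3: 3[foll,b=5,r]

5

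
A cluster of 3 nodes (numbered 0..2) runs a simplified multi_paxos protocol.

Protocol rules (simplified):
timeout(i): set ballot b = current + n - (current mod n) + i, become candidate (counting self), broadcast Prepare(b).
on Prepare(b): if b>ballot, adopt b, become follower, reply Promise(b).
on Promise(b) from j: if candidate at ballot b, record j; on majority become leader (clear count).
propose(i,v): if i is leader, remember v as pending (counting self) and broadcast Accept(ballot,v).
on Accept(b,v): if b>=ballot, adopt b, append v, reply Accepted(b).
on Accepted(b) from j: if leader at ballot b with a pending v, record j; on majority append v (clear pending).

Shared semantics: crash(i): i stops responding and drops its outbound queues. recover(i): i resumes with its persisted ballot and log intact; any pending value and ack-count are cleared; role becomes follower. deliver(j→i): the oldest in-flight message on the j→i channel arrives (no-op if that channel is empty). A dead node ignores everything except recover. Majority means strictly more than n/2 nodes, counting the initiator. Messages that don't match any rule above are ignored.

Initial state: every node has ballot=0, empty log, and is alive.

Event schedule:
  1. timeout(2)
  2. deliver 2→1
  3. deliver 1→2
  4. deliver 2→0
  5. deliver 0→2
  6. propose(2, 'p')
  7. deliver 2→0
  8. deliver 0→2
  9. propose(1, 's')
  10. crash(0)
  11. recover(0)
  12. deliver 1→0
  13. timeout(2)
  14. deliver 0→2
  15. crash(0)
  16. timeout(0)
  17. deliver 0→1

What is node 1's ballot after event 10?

[1] timeout(2) → N2(cand b5 [-])
[2] deliver 2→1 → N1(foll b5 [-])
[3] deliver 1→2 → N2(lead b5 [-])
[4] deliver 2→0 → N0(foll b5 [-])
[5] deliver 0→2 → ∅
[6] propose(2,'p') → ∅
[7] deliver 2→0 → N0(foll b5 [p])
[8] deliver 0→2 → N2(lead b5 [p])
[9] propose(1,'s') → ∅
[10] crash(0) → N0(✗foll b5 [p])

5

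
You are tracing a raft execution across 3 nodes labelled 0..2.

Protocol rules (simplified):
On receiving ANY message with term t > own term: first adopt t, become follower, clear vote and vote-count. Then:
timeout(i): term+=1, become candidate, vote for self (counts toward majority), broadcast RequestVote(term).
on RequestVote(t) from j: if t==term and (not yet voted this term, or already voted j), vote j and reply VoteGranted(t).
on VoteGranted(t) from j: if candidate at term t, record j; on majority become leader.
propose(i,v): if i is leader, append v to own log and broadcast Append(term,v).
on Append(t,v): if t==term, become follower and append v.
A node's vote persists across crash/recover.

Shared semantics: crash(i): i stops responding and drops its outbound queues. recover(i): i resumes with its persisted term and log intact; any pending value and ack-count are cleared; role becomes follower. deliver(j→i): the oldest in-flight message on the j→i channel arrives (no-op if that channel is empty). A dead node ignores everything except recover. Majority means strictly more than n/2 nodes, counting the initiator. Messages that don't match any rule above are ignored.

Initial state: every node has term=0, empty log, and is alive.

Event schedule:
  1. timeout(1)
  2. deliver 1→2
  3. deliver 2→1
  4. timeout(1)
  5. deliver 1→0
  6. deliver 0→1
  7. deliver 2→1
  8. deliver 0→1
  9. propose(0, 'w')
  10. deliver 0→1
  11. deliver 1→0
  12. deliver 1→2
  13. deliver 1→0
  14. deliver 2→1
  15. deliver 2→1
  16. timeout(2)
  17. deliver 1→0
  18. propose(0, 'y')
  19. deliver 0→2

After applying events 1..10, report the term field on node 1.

e1 timeout(1): 1[cand,t=1,-]
e2 deliver 1→2: 2[foll,t=1,-]
e3 deliver 2→1: 1[lead,t=1,-]
e4 timeout(1): 1[cand,t=2,-]
e5 deliver 1→0: 0[foll,t=1,-]
e6 deliver 0→1: ·
e7 deliver 2→1: ·
e8 deliver 0→1: ·
e9 propose(0,'w'): ·
e10 deliver 0→1: ·

2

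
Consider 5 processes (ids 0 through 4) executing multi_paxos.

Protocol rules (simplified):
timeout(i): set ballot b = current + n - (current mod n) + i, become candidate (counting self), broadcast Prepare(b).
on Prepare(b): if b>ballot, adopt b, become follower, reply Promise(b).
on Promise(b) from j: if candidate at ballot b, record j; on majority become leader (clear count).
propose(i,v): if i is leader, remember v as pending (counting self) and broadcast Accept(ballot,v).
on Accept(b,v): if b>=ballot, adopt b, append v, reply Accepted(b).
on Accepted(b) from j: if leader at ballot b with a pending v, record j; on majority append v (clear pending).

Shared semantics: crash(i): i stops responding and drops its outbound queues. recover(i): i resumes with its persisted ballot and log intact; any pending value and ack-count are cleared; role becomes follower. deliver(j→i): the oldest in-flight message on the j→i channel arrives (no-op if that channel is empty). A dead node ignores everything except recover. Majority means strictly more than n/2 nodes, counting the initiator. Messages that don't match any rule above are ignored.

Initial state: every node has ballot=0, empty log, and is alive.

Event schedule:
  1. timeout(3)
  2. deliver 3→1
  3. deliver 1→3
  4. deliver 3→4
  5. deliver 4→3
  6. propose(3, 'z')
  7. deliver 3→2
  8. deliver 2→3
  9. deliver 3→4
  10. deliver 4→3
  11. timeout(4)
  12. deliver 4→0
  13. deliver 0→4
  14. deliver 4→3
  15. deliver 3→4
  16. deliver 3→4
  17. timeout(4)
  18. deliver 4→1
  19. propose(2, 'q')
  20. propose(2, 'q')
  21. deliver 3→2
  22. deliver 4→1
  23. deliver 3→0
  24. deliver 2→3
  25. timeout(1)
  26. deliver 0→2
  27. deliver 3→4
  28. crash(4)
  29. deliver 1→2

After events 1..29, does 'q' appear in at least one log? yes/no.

no

step 1 timeout(3): 3={cand,b=8,log=-}
step 2 deliver 3→1: 1={foll,b=8,log=-}
step 3 deliver 1→3: —
step 4 deliver 3→4: 4={foll,b=8,log=-}
step 5 deliver 4→3: 3={lead,b=8,log=-}
step 6 propose(3,'z'): —
step 7 deliver 3→2: 2={foll,b=8,log=-}
step 8 deliver 2→3: —
step 9 deliver 3→4: 4={foll,b=8,log=z}
step 10 deliver 4→3: —
step 11 timeout(4): 4={cand,b=14,log=z}
step 12 deliver 4→0: 0={foll,b=14,log=-}
step 13 deliver 0→4: —
step 14 deliver 4→3: 3={foll,b=14,log=-}
step 15 deliver 3→4: 4={lead,b=14,log=z}
step 16 deliver 3→4: —
step 17 timeout(4): 4={cand,b=19,log=z}
step 18 deliver 4→1: 1={foll,b=14,log=-}
step 19 propose(2,'q'): —
step 20 propose(2,'q'): —
step 21 deliver 3→2: 2={foll,b=8,log=z}
step 22 deliver 4→1: 1={foll,b=19,log=-}
step 23 deliver 3→0: —
step 24 deliver 2→3: —
step 25 timeout(1): 1={cand,b=21,log=-}
step 26 deliver 0→2: —
step 27 deliver 3→4: —
step 28 crash(4): 4={✗cand,b=19,log=z}
step 29 deliver 1→2: 2={foll,b=21,log=z}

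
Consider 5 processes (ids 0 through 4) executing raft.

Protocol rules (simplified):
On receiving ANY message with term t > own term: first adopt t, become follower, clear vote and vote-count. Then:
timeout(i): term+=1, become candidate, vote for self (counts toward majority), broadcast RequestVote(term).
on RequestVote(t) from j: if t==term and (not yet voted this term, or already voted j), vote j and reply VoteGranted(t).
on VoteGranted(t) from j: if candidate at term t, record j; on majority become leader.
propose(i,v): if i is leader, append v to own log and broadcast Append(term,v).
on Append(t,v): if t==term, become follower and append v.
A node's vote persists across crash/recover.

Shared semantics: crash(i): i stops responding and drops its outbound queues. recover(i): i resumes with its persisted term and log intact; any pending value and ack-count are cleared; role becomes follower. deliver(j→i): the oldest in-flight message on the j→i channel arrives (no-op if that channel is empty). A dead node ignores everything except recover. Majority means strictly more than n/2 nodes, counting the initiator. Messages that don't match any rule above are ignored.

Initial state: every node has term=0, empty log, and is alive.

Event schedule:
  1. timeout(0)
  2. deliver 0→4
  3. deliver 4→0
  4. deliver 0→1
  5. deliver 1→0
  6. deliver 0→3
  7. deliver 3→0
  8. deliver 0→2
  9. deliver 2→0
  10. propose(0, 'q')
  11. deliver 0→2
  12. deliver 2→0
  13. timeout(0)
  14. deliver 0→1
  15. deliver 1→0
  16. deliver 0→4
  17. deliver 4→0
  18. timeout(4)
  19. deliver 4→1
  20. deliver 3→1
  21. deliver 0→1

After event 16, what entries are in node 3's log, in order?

after 1 — timeout(0): n0:cand/t1/[-]
after 2 — deliver 0→4: n4:foll/t1/[-]
after 3 — deliver 4→0: ·
after 4 — deliver 0→1: n1:foll/t1/[-]
after 5 — deliver 1→0: n0:lead/t1/[-]
after 6 — deliver 0→3: n3:foll/t1/[-]
after 7 — deliver 3→0: ·
after 8 — deliver 0→2: n2:foll/t1/[-]
after 9 — deliver 2→0: ·
after 10 — propose(0,'q'): n0:lead/t1/[q]
after 11 — deliver 0→2: n2:foll/t1/[q]
after 12 — deliver 2→0: ·
after 13 — timeout(0): n0:cand/t2/[q]
after 14 — deliver 0→1: n1:foll/t1/[q]
after 15 — deliver 1→0: ·
after 16 — deliver 0→4: n4:foll/t1/[q]

empty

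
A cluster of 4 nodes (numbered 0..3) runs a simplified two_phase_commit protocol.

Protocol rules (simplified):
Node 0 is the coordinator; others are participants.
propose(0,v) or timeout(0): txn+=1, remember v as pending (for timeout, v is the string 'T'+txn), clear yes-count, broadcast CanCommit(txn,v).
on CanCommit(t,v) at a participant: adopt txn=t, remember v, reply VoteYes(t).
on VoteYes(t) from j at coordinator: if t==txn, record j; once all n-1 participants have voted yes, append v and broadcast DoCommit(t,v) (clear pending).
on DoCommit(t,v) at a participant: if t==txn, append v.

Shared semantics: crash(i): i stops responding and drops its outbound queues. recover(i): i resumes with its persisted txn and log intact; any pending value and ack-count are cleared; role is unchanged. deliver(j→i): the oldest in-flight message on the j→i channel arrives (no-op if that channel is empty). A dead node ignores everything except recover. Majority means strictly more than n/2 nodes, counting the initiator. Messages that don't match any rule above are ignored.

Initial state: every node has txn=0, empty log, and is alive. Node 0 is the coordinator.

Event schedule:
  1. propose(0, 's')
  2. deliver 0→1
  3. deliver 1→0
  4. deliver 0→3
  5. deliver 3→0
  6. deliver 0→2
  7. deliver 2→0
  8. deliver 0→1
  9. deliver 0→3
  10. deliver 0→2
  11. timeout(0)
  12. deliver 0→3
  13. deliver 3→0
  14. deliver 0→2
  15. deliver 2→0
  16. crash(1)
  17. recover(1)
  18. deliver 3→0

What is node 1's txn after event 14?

e1 propose(0,'s'): 0[coor,t=1,-]
e2 deliver 0→1: 1[part,t=1,-]
e3 deliver 1→0: ·
e4 deliver 0→3: 3[part,t=1,-]
e5 deliver 3→0: ·
e6 deliver 0→2: 2[part,t=1,-]
e7 deliver 2→0: 0[coor,t=1,s]
e8 deliver 0→1: 1[part,t=1,s]
e9 deliver 0→3: 3[part,t=1,s]
e10 deliver 0→2: 2[part,t=1,s]
e11 timeout(0): 0[coor,t=2,s]
e12 deliver 0→3: 3[part,t=2,s]
e13 deliver 3→0: ·
e14 deliver 0→2: 2[part,t=2,s]

1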